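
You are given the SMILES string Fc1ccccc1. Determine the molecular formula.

C6H5F

Walk through each heavy atom and fill implicit hydrogens from standard valence (C 4, N 3, O 2, S 2, halogen 1); for lowercase aromatic atoms, an aromatic c carries 1 H when it has two neighbours and 0 H with three, and aromatic n carries 0 H:
  atom 1: F (halogen, monovalent) → 0 H
  atom 2: aromatic c, 3 neighbours → 0 H
  atom 3: aromatic c, 2 neighbours → 1 H
  atom 4: aromatic c, 2 neighbours → 1 H
  atom 5: aromatic c, 2 neighbours → 1 H
  atom 6: aromatic c, 2 neighbours → 1 H
  atom 7: aromatic c, 2 neighbours → 1 H
Totals → C:6, H:5, F:1.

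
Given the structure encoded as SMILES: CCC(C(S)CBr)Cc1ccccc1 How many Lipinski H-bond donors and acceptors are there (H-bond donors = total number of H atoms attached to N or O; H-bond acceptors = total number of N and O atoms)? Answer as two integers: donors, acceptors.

0, 0

Donors: find every N or O and count the H atoms it carries.
  (no N or O atoms present)
Lipinski HBD = 0.
Acceptors: N atoms = 0, O atoms = 0 → HBA = 0.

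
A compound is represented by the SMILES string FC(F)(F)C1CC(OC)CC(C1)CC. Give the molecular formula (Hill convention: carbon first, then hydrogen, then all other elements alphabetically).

C10H17F3O

Walk through each heavy atom and fill implicit hydrogens from standard valence (C 4, N 3, O 2, S 2, halogen 1):
  atom 1: F (halogen, monovalent) → 0 H
  atom 2: C, bond orders sum to 4 (valence 4) → 0 H
  atom 3: F (halogen, monovalent) → 0 H
  atom 4: F (halogen, monovalent) → 0 H
  atom 5: C, bond orders sum to 3 (valence 4) → 1 H
  atom 6: C, bond orders sum to 2 (valence 4) → 2 H
  atom 7: C, bond orders sum to 3 (valence 4) → 1 H
  atom 8: O, bond orders sum to 2 (valence 2) → 0 H
  atom 9: C, bond orders sum to 1 (valence 4) → 3 H
  atom 10: C, bond orders sum to 2 (valence 4) → 2 H
  atom 11: C, bond orders sum to 3 (valence 4) → 1 H
  atom 12: C, bond orders sum to 2 (valence 4) → 2 H
  atom 13: C, bond orders sum to 2 (valence 4) → 2 H
  atom 14: C, bond orders sum to 1 (valence 4) → 3 H
Totals → C:10, H:17, F:3, O:1.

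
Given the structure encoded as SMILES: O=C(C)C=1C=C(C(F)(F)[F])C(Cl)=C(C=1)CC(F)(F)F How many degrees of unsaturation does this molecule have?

5

Degree of unsaturation = (number of rings) + (number of π bonds).
Ring closures in the SMILES: 1.
π bonds: 4 double bonds (each 1 DoU) → 4 DoU from unsaturation.
Total DoU = 1 + 4 = 5.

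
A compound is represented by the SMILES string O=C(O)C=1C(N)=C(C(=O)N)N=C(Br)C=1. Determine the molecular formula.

C7H6BrN3O3

Walk through each heavy atom and fill implicit hydrogens from standard valence (C 4, N 3, O 2, S 2, halogen 1):
  atom 1: O, bond orders sum to 2 (valence 2) → 0 H
  atom 2: C, bond orders sum to 4 (valence 4) → 0 H
  atom 3: O, bond orders sum to 1 (valence 2) → 1 H
  atom 4: C, bond orders sum to 4 (valence 4) → 0 H
  atom 5: C, bond orders sum to 4 (valence 4) → 0 H
  atom 6: N, bond orders sum to 1 (valence 3) → 2 H
  atom 7: C, bond orders sum to 4 (valence 4) → 0 H
  atom 8: C, bond orders sum to 4 (valence 4) → 0 H
  atom 9: O, bond orders sum to 2 (valence 2) → 0 H
  atom 10: N, bond orders sum to 1 (valence 3) → 2 H
  atom 11: N, bond orders sum to 3 (valence 3) → 0 H
  atom 12: C, bond orders sum to 4 (valence 4) → 0 H
  atom 13: Br (halogen, monovalent) → 0 H
  atom 14: C, bond orders sum to 3 (valence 4) → 1 H
Totals → C:7, H:6, Br:1, N:3, O:3.
In Hill order: C7H6BrN3O3.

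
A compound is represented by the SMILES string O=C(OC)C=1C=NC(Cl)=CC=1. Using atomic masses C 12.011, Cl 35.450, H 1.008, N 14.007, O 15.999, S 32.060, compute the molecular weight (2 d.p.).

171.58 g/mol

First, the molecular formula is C7H6ClNO2 (counting implicit H from valence).
  C: 7 × 12.011 = 84.077
  Cl: 1 × 35.450 = 35.450
  H: 6 × 1.008 = 6.048
  N: 1 × 14.007 = 14.007
  O: 2 × 15.999 = 31.998
Sum: 7×12.011 + 1×35.450 + 6×1.008 + 1×14.007 + 2×15.999 = 171.580 → 171.58 g/mol.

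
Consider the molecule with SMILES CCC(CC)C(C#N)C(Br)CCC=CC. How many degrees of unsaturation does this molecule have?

3

Degree of unsaturation = (number of rings) + (number of π bonds).
Ring closures in the SMILES: 0.
π bonds: 1 double bond (each 1 DoU), 1 triple bond (each 2 DoU) → 3 DoU from unsaturation.
Total DoU = 0 + 3 = 3.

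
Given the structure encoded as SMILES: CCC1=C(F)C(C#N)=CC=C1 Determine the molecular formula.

Walk through each heavy atom and fill implicit hydrogens from standard valence (C 4, N 3, O 2, S 2, halogen 1):
  atom 1: C, bond orders sum to 1 (valence 4) → 3 H
  atom 2: C, bond orders sum to 2 (valence 4) → 2 H
  atom 3: C, bond orders sum to 4 (valence 4) → 0 H
  atom 4: C, bond orders sum to 4 (valence 4) → 0 H
  atom 5: F (halogen, monovalent) → 0 H
  atom 6: C, bond orders sum to 4 (valence 4) → 0 H
  atom 7: C, bond orders sum to 4 (valence 4) → 0 H
  atom 8: N, bond orders sum to 3 (valence 3) → 0 H
  atom 9: C, bond orders sum to 3 (valence 4) → 1 H
  atom 10: C, bond orders sum to 3 (valence 4) → 1 H
  atom 11: C, bond orders sum to 3 (valence 4) → 1 H
Totals → C:9, H:8, F:1, N:1.
In Hill order: C9H8FN.

C9H8FN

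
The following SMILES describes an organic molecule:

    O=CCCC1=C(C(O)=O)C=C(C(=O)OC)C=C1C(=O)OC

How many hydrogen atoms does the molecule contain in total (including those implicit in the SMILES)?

14

Walk through each heavy atom and fill implicit hydrogens from standard valence (C 4, N 3, O 2, S 2, halogen 1):
  atom 1: O, bond orders sum to 2 (valence 2) → 0 H
  atom 2: C, bond orders sum to 3 (valence 4) → 1 H
  atom 3: C, bond orders sum to 2 (valence 4) → 2 H
  atom 4: C, bond orders sum to 2 (valence 4) → 2 H
  atom 5: C, bond orders sum to 4 (valence 4) → 0 H
  atom 6: C, bond orders sum to 4 (valence 4) → 0 H
  atom 7: C, bond orders sum to 4 (valence 4) → 0 H
  atom 8: O, bond orders sum to 1 (valence 2) → 1 H
  atom 9: O, bond orders sum to 2 (valence 2) → 0 H
  atom 10: C, bond orders sum to 3 (valence 4) → 1 H
  atom 11: C, bond orders sum to 4 (valence 4) → 0 H
  atom 12: C, bond orders sum to 4 (valence 4) → 0 H
  atom 13: O, bond orders sum to 2 (valence 2) → 0 H
  atom 14: O, bond orders sum to 2 (valence 2) → 0 H
  atom 15: C, bond orders sum to 1 (valence 4) → 3 H
  atom 16: C, bond orders sum to 3 (valence 4) → 1 H
  atom 17: C, bond orders sum to 4 (valence 4) → 0 H
  atom 18: C, bond orders sum to 4 (valence 4) → 0 H
  atom 19: O, bond orders sum to 2 (valence 2) → 0 H
  atom 20: O, bond orders sum to 2 (valence 2) → 0 H
  atom 21: C, bond orders sum to 1 (valence 4) → 3 H
Total hydrogens: 14.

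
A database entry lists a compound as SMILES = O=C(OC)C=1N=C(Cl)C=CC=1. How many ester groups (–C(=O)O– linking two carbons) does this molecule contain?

1

The ester motif appears at heavy-atom position 2 in the SMILES.
Ester count: 1.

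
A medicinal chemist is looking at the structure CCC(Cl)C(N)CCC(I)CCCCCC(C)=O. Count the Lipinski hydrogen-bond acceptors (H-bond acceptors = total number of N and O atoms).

2

N atoms: 1; O atoms: 1.
Lipinski HBA = 1 + 1 = 2.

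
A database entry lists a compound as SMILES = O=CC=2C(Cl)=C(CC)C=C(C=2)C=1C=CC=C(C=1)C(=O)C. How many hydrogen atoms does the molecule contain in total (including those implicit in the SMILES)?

Walk through each heavy atom and fill implicit hydrogens from standard valence (C 4, N 3, O 2, S 2, halogen 1):
  atom 1: O, bond orders sum to 2 (valence 2) → 0 H
  atom 2: C, bond orders sum to 3 (valence 4) → 1 H
  atom 3: C, bond orders sum to 4 (valence 4) → 0 H
  atom 4: C, bond orders sum to 4 (valence 4) → 0 H
  atom 5: Cl (halogen, monovalent) → 0 H
  atom 6: C, bond orders sum to 4 (valence 4) → 0 H
  atom 7: C, bond orders sum to 2 (valence 4) → 2 H
  atom 8: C, bond orders sum to 1 (valence 4) → 3 H
  atom 9: C, bond orders sum to 3 (valence 4) → 1 H
  atom 10: C, bond orders sum to 4 (valence 4) → 0 H
  atom 11: C, bond orders sum to 3 (valence 4) → 1 H
  atom 12: C, bond orders sum to 4 (valence 4) → 0 H
  atom 13: C, bond orders sum to 3 (valence 4) → 1 H
  atom 14: C, bond orders sum to 3 (valence 4) → 1 H
  atom 15: C, bond orders sum to 3 (valence 4) → 1 H
  atom 16: C, bond orders sum to 4 (valence 4) → 0 H
  atom 17: C, bond orders sum to 3 (valence 4) → 1 H
  atom 18: C, bond orders sum to 4 (valence 4) → 0 H
  atom 19: O, bond orders sum to 2 (valence 2) → 0 H
  atom 20: C, bond orders sum to 1 (valence 4) → 3 H
Total hydrogens: 15.

15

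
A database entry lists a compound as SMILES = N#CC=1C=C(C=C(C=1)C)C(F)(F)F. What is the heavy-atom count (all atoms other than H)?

Every atom symbol written in the SMILES (organic subset) is one heavy atom; implicit H are not written.
Heavy atoms by element → C:9, F:3, N:1.
Total: 13.

13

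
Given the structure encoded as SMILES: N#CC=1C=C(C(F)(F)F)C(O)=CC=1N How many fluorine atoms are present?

Scan the SMILES for F atoms (remember two-letter symbols like Cl and Br are single atoms).
Fluorine count: 3.

3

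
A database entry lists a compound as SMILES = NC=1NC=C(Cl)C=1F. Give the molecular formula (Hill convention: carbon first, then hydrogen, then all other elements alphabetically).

C4H4ClFN2

Walk through each heavy atom and fill implicit hydrogens from standard valence (C 4, N 3, O 2, S 2, halogen 1):
  atom 1: N, bond orders sum to 1 (valence 3) → 2 H
  atom 2: C, bond orders sum to 4 (valence 4) → 0 H
  atom 3: N, bond orders sum to 2 (valence 3) → 1 H
  atom 4: C, bond orders sum to 3 (valence 4) → 1 H
  atom 5: C, bond orders sum to 4 (valence 4) → 0 H
  atom 6: Cl (halogen, monovalent) → 0 H
  atom 7: C, bond orders sum to 4 (valence 4) → 0 H
  atom 8: F (halogen, monovalent) → 0 H
Totals → C:4, H:4, Cl:1, F:1, N:2.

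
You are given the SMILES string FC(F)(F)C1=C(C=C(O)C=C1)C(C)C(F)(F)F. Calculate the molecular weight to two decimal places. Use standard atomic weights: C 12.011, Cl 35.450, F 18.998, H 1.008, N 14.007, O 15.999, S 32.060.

First, the molecular formula is C10H8F6O (counting implicit H from valence).
  C: 10 × 12.011 = 120.110
  F: 6 × 18.998 = 113.988
  H: 8 × 1.008 = 8.064
  O: 1 × 15.999 = 15.999
Sum: 10×12.011 + 6×18.998 + 8×1.008 + 1×15.999 = 258.161 → 258.16 g/mol.

258.16 g/mol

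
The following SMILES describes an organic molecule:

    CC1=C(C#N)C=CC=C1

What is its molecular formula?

Walk through each heavy atom and fill implicit hydrogens from standard valence (C 4, N 3, O 2, S 2, halogen 1):
  atom 1: C, bond orders sum to 1 (valence 4) → 3 H
  atom 2: C, bond orders sum to 4 (valence 4) → 0 H
  atom 3: C, bond orders sum to 4 (valence 4) → 0 H
  atom 4: C, bond orders sum to 4 (valence 4) → 0 H
  atom 5: N, bond orders sum to 3 (valence 3) → 0 H
  atom 6: C, bond orders sum to 3 (valence 4) → 1 H
  atom 7: C, bond orders sum to 3 (valence 4) → 1 H
  atom 8: C, bond orders sum to 3 (valence 4) → 1 H
  atom 9: C, bond orders sum to 3 (valence 4) → 1 H
Totals → C:8, H:7, N:1.

C8H7N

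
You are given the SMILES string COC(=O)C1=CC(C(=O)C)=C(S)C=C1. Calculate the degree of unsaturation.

Degree of unsaturation = (number of rings) + (number of π bonds).
Ring closures in the SMILES: 1.
π bonds: 5 double bonds (each 1 DoU) → 5 DoU from unsaturation.
Total DoU = 1 + 5 = 6.

6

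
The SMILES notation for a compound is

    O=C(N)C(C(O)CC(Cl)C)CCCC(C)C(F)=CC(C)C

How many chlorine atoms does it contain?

Scan the SMILES for Cl atoms (remember two-letter symbols like Cl and Br are single atoms).
Chlorine count: 1.

1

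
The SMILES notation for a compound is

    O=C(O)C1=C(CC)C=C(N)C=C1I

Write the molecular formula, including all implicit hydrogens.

Walk through each heavy atom and fill implicit hydrogens from standard valence (C 4, N 3, O 2, S 2, halogen 1):
  atom 1: O, bond orders sum to 2 (valence 2) → 0 H
  atom 2: C, bond orders sum to 4 (valence 4) → 0 H
  atom 3: O, bond orders sum to 1 (valence 2) → 1 H
  atom 4: C, bond orders sum to 4 (valence 4) → 0 H
  atom 5: C, bond orders sum to 4 (valence 4) → 0 H
  atom 6: C, bond orders sum to 2 (valence 4) → 2 H
  atom 7: C, bond orders sum to 1 (valence 4) → 3 H
  atom 8: C, bond orders sum to 3 (valence 4) → 1 H
  atom 9: C, bond orders sum to 4 (valence 4) → 0 H
  atom 10: N, bond orders sum to 1 (valence 3) → 2 H
  atom 11: C, bond orders sum to 3 (valence 4) → 1 H
  atom 12: C, bond orders sum to 4 (valence 4) → 0 H
  atom 13: I (halogen, monovalent) → 0 H
Totals → C:9, H:10, I:1, N:1, O:2.
In Hill order: C9H10INO2.

C9H10INO2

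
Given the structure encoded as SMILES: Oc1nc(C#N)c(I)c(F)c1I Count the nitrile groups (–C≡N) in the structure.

1

The nitrile motif appears at heavy-atom position 5 in the SMILES.
Other groups present: 1 hydroxyl.
Nitrile count: 1.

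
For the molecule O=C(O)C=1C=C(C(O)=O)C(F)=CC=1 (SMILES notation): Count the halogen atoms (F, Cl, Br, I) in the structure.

Halogen atoms appear at heavy-atom position 11 (1×F).
Other groups present: 2 carboxylic acid.
Halogen count: 1.

1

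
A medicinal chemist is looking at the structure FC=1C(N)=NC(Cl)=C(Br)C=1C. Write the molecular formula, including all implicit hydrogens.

Walk through each heavy atom and fill implicit hydrogens from standard valence (C 4, N 3, O 2, S 2, halogen 1):
  atom 1: F (halogen, monovalent) → 0 H
  atom 2: C, bond orders sum to 4 (valence 4) → 0 H
  atom 3: C, bond orders sum to 4 (valence 4) → 0 H
  atom 4: N, bond orders sum to 1 (valence 3) → 2 H
  atom 5: N, bond orders sum to 3 (valence 3) → 0 H
  atom 6: C, bond orders sum to 4 (valence 4) → 0 H
  atom 7: Cl (halogen, monovalent) → 0 H
  atom 8: C, bond orders sum to 4 (valence 4) → 0 H
  atom 9: Br (halogen, monovalent) → 0 H
  atom 10: C, bond orders sum to 4 (valence 4) → 0 H
  atom 11: C, bond orders sum to 1 (valence 4) → 3 H
Totals → C:6, H:5, Br:1, Cl:1, F:1, N:2.

C6H5BrClFN2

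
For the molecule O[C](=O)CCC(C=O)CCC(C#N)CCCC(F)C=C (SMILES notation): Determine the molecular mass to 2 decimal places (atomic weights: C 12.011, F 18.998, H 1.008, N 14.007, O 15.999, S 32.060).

First, the molecular formula is C15H22FNO3 (counting implicit H from valence).
  C: 15 × 12.011 = 180.165
  F: 1 × 18.998 = 18.998
  H: 22 × 1.008 = 22.176
  N: 1 × 14.007 = 14.007
  O: 3 × 15.999 = 47.997
Sum: 15×12.011 + 1×18.998 + 22×1.008 + 1×14.007 + 3×15.999 = 283.343 → 283.34 g/mol.

283.34 g/mol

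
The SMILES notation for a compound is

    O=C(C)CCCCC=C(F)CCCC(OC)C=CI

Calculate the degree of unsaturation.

Degree of unsaturation = (number of rings) + (number of π bonds).
Ring closures in the SMILES: 0.
π bonds: 3 double bonds (each 1 DoU) → 3 DoU from unsaturation.
Total DoU = 0 + 3 = 3.

3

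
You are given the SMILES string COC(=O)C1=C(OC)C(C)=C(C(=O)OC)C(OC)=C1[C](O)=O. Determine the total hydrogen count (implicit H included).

16

Walk through each heavy atom and fill implicit hydrogens from standard valence (C 4, N 3, O 2, S 2, halogen 1):
  atom 1: C, bond orders sum to 1 (valence 4) → 3 H
  atom 2: O, bond orders sum to 2 (valence 2) → 0 H
  atom 3: C, bond orders sum to 4 (valence 4) → 0 H
  atom 4: O, bond orders sum to 2 (valence 2) → 0 H
  atom 5: C, bond orders sum to 4 (valence 4) → 0 H
  atom 6: C, bond orders sum to 4 (valence 4) → 0 H
  atom 7: O, bond orders sum to 2 (valence 2) → 0 H
  atom 8: C, bond orders sum to 1 (valence 4) → 3 H
  atom 9: C, bond orders sum to 4 (valence 4) → 0 H
  atom 10: C, bond orders sum to 1 (valence 4) → 3 H
  atom 11: C, bond orders sum to 4 (valence 4) → 0 H
  atom 12: C, bond orders sum to 4 (valence 4) → 0 H
  atom 13: O, bond orders sum to 2 (valence 2) → 0 H
  atom 14: O, bond orders sum to 2 (valence 2) → 0 H
  atom 15: C, bond orders sum to 1 (valence 4) → 3 H
  atom 16: C, bond orders sum to 4 (valence 4) → 0 H
  atom 17: O, bond orders sum to 2 (valence 2) → 0 H
  atom 18: C, bond orders sum to 1 (valence 4) → 3 H
  atom 19: C, bond orders sum to 4 (valence 4) → 0 H
  atom 20: C with explicit H count 0
  atom 21: O, bond orders sum to 1 (valence 2) → 1 H
  atom 22: O, bond orders sum to 2 (valence 2) → 0 H
Total hydrogens: 16.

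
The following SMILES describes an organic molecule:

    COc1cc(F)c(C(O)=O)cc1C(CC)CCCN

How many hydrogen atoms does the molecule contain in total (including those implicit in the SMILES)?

20

Walk through each heavy atom and fill implicit hydrogens from standard valence (C 4, N 3, O 2, S 2, halogen 1); for lowercase aromatic atoms, an aromatic c carries 1 H when it has two neighbours and 0 H with three, and aromatic n carries 0 H:
  atom 1: C, bond orders sum to 1 (valence 4) → 3 H
  atom 2: O, bond orders sum to 2 (valence 2) → 0 H
  atom 3: aromatic c, 3 neighbours → 0 H
  atom 4: aromatic c, 2 neighbours → 1 H
  atom 5: aromatic c, 3 neighbours → 0 H
  atom 6: F (halogen, monovalent) → 0 H
  atom 7: aromatic c, 3 neighbours → 0 H
  atom 8: C, bond orders sum to 4 (valence 4) → 0 H
  atom 9: O, bond orders sum to 1 (valence 2) → 1 H
  atom 10: O, bond orders sum to 2 (valence 2) → 0 H
  atom 11: aromatic c, 2 neighbours → 1 H
  atom 12: aromatic c, 3 neighbours → 0 H
  atom 13: C, bond orders sum to 3 (valence 4) → 1 H
  atom 14: C, bond orders sum to 2 (valence 4) → 2 H
  atom 15: C, bond orders sum to 1 (valence 4) → 3 H
  atom 16: C, bond orders sum to 2 (valence 4) → 2 H
  atom 17: C, bond orders sum to 2 (valence 4) → 2 H
  atom 18: C, bond orders sum to 2 (valence 4) → 2 H
  atom 19: N, bond orders sum to 1 (valence 3) → 2 H
Total hydrogens: 20.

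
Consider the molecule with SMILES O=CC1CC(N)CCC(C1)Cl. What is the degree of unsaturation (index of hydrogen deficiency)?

Degree of unsaturation = (number of rings) + (number of π bonds).
Ring closures in the SMILES: 1.
π bonds: 1 double bond (each 1 DoU) → 1 DoU from unsaturation.
Total DoU = 1 + 1 = 2.

2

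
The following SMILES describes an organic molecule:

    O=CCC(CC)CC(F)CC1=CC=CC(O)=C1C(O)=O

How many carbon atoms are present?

15

Count every carbon token in the SMILES (each C, including those in ring-closure positions and inside branches).
Carbon count: 15.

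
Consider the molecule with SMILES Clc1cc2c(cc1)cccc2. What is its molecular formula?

C10H7Cl

Walk through each heavy atom and fill implicit hydrogens from standard valence (C 4, N 3, O 2, S 2, halogen 1); for lowercase aromatic atoms, an aromatic c carries 1 H when it has two neighbours and 0 H with three, and aromatic n carries 0 H:
  atom 1: Cl (halogen, monovalent) → 0 H
  atom 2: aromatic c, 3 neighbours → 0 H
  atom 3: aromatic c, 2 neighbours → 1 H
  atom 4: aromatic c, 3 neighbours → 0 H
  atom 5: aromatic c, 3 neighbours → 0 H
  atom 6: aromatic c, 2 neighbours → 1 H
  atom 7: aromatic c, 2 neighbours → 1 H
  atom 8: aromatic c, 2 neighbours → 1 H
  atom 9: aromatic c, 2 neighbours → 1 H
  atom 10: aromatic c, 2 neighbours → 1 H
  atom 11: aromatic c, 2 neighbours → 1 H
Totals → C:10, H:7, Cl:1.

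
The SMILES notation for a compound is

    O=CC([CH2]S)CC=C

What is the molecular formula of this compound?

Walk through each heavy atom and fill implicit hydrogens from standard valence (C 4, N 3, O 2, S 2, halogen 1):
  atom 1: O, bond orders sum to 2 (valence 2) → 0 H
  atom 2: C, bond orders sum to 3 (valence 4) → 1 H
  atom 3: C, bond orders sum to 3 (valence 4) → 1 H
  atom 4: C with explicit H count 2
  atom 5: S, bond orders sum to 1 (valence 2) → 1 H
  atom 6: C, bond orders sum to 2 (valence 4) → 2 H
  atom 7: C, bond orders sum to 3 (valence 4) → 1 H
  atom 8: C, bond orders sum to 2 (valence 4) → 2 H
Totals → C:6, H:10, O:1, S:1.
In Hill order: C6H10OS.

C6H10OS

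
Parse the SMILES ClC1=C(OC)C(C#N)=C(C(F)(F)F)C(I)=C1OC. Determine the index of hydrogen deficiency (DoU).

Degree of unsaturation = (number of rings) + (number of π bonds).
Ring closures in the SMILES: 1.
π bonds: 3 double bonds (each 1 DoU), 1 triple bond (each 2 DoU) → 5 DoU from unsaturation.
Total DoU = 1 + 5 = 6.

6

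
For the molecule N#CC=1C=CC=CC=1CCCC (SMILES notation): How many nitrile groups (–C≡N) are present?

The nitrile motif appears at heavy-atom position 2 in the SMILES.
Nitrile count: 1.

1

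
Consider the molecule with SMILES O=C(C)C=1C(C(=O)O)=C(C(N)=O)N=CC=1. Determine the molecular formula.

C9H8N2O4

Walk through each heavy atom and fill implicit hydrogens from standard valence (C 4, N 3, O 2, S 2, halogen 1):
  atom 1: O, bond orders sum to 2 (valence 2) → 0 H
  atom 2: C, bond orders sum to 4 (valence 4) → 0 H
  atom 3: C, bond orders sum to 1 (valence 4) → 3 H
  atom 4: C, bond orders sum to 4 (valence 4) → 0 H
  atom 5: C, bond orders sum to 4 (valence 4) → 0 H
  atom 6: C, bond orders sum to 4 (valence 4) → 0 H
  atom 7: O, bond orders sum to 2 (valence 2) → 0 H
  atom 8: O, bond orders sum to 1 (valence 2) → 1 H
  atom 9: C, bond orders sum to 4 (valence 4) → 0 H
  atom 10: C, bond orders sum to 4 (valence 4) → 0 H
  atom 11: N, bond orders sum to 1 (valence 3) → 2 H
  atom 12: O, bond orders sum to 2 (valence 2) → 0 H
  atom 13: N, bond orders sum to 3 (valence 3) → 0 H
  atom 14: C, bond orders sum to 3 (valence 4) → 1 H
  atom 15: C, bond orders sum to 3 (valence 4) → 1 H
Totals → C:9, H:8, N:2, O:4.
In Hill order: C9H8N2O4.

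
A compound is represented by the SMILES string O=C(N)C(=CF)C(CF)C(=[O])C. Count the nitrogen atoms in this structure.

1

Scan the SMILES for N atoms (remember two-letter symbols like Cl and Br are single atoms).
Nitrogen count: 1.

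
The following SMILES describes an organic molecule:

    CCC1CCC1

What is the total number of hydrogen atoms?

12

Walk through each heavy atom and fill implicit hydrogens from standard valence (C 4, N 3, O 2, S 2, halogen 1):
  atom 1: C, bond orders sum to 1 (valence 4) → 3 H
  atom 2: C, bond orders sum to 2 (valence 4) → 2 H
  atom 3: C, bond orders sum to 3 (valence 4) → 1 H
  atom 4: C, bond orders sum to 2 (valence 4) → 2 H
  atom 5: C, bond orders sum to 2 (valence 4) → 2 H
  atom 6: C, bond orders sum to 2 (valence 4) → 2 H
Total hydrogens: 12.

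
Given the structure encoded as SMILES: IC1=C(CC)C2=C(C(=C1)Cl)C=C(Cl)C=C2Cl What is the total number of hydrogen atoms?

Walk through each heavy atom and fill implicit hydrogens from standard valence (C 4, N 3, O 2, S 2, halogen 1):
  atom 1: I (halogen, monovalent) → 0 H
  atom 2: C, bond orders sum to 4 (valence 4) → 0 H
  atom 3: C, bond orders sum to 4 (valence 4) → 0 H
  atom 4: C, bond orders sum to 2 (valence 4) → 2 H
  atom 5: C, bond orders sum to 1 (valence 4) → 3 H
  atom 6: C, bond orders sum to 4 (valence 4) → 0 H
  atom 7: C, bond orders sum to 4 (valence 4) → 0 H
  atom 8: C, bond orders sum to 4 (valence 4) → 0 H
  atom 9: C, bond orders sum to 3 (valence 4) → 1 H
  atom 10: Cl (halogen, monovalent) → 0 H
  atom 11: C, bond orders sum to 3 (valence 4) → 1 H
  atom 12: C, bond orders sum to 4 (valence 4) → 0 H
  atom 13: Cl (halogen, monovalent) → 0 H
  atom 14: C, bond orders sum to 3 (valence 4) → 1 H
  atom 15: C, bond orders sum to 4 (valence 4) → 0 H
  atom 16: Cl (halogen, monovalent) → 0 H
Total hydrogens: 8.

8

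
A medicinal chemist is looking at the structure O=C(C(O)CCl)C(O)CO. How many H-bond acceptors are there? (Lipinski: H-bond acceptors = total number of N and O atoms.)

4

N atoms: 0; O atoms: 4.
Lipinski HBA = 0 + 4 = 4.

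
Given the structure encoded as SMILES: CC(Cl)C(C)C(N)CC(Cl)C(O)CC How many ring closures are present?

In SMILES, each pair of matching ring-closure digits denotes one ring-closing bond; the number of such bonds equals the number of independent rings.
Ring-closure bonds here: 0.

0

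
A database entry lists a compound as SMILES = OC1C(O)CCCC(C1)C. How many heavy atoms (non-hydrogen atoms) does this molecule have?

Every atom symbol written in the SMILES (organic subset) is one heavy atom; implicit H are not written.
Heavy atoms by element → C:8, O:2.
Total: 10.

10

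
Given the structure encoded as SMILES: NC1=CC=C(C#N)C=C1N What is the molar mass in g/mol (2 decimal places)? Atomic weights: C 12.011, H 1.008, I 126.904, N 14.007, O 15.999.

133.15 g/mol

First, the molecular formula is C7H7N3 (counting implicit H from valence).
  C: 7 × 12.011 = 84.077
  H: 7 × 1.008 = 7.056
  N: 3 × 14.007 = 42.021
Sum: 7×12.011 + 7×1.008 + 3×14.007 = 133.154 → 133.15 g/mol.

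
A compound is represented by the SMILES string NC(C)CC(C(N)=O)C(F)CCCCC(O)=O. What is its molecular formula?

C11H21FN2O3

Walk through each heavy atom and fill implicit hydrogens from standard valence (C 4, N 3, O 2, S 2, halogen 1):
  atom 1: N, bond orders sum to 1 (valence 3) → 2 H
  atom 2: C, bond orders sum to 3 (valence 4) → 1 H
  atom 3: C, bond orders sum to 1 (valence 4) → 3 H
  atom 4: C, bond orders sum to 2 (valence 4) → 2 H
  atom 5: C, bond orders sum to 3 (valence 4) → 1 H
  atom 6: C, bond orders sum to 4 (valence 4) → 0 H
  atom 7: N, bond orders sum to 1 (valence 3) → 2 H
  atom 8: O, bond orders sum to 2 (valence 2) → 0 H
  atom 9: C, bond orders sum to 3 (valence 4) → 1 H
  atom 10: F (halogen, monovalent) → 0 H
  atom 11: C, bond orders sum to 2 (valence 4) → 2 H
  atom 12: C, bond orders sum to 2 (valence 4) → 2 H
  atom 13: C, bond orders sum to 2 (valence 4) → 2 H
  atom 14: C, bond orders sum to 2 (valence 4) → 2 H
  atom 15: C, bond orders sum to 4 (valence 4) → 0 H
  atom 16: O, bond orders sum to 1 (valence 2) → 1 H
  atom 17: O, bond orders sum to 2 (valence 2) → 0 H
Totals → C:11, H:21, F:1, N:2, O:3.
In Hill order: C11H21FN2O3.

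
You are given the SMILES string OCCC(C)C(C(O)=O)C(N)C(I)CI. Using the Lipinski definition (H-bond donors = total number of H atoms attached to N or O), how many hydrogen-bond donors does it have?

4

Donors: find every N or O and count the H atoms it carries.
  atom 1 (O): bond orders sum to 1 → 1 H
  atom 8 (O): bond orders sum to 1 → 1 H
  atom 9 (O): bond orders sum to 2 → 0 H
  atom 11 (N): bond orders sum to 1 → 2 H
Lipinski HBD = 4.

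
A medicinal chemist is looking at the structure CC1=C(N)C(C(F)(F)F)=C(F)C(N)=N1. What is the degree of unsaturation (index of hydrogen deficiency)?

Molecular formula: C7H7F4N3.
DoU = (2C + 2 + N − H − X) / 2, where X is the halogen count and O/S are ignored.
    = (2·7 + 2 + 3 − 7 − 4) / 2 = 8 / 2 = 4.

4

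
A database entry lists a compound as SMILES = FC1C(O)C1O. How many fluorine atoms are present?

1

Scan the SMILES for F atoms (remember two-letter symbols like Cl and Br are single atoms).
Fluorine count: 1.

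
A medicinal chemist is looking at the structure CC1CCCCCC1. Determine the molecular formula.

Walk through each heavy atom and fill implicit hydrogens from standard valence (C 4, N 3, O 2, S 2, halogen 1):
  atom 1: C, bond orders sum to 1 (valence 4) → 3 H
  atom 2: C, bond orders sum to 3 (valence 4) → 1 H
  atom 3: C, bond orders sum to 2 (valence 4) → 2 H
  atom 4: C, bond orders sum to 2 (valence 4) → 2 H
  atom 5: C, bond orders sum to 2 (valence 4) → 2 H
  atom 6: C, bond orders sum to 2 (valence 4) → 2 H
  atom 7: C, bond orders sum to 2 (valence 4) → 2 H
  atom 8: C, bond orders sum to 2 (valence 4) → 2 H
Totals → C:8, H:16.
In Hill order: C8H16.

C8H16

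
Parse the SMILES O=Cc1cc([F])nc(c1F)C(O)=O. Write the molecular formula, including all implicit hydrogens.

Walk through each heavy atom and fill implicit hydrogens from standard valence (C 4, N 3, O 2, S 2, halogen 1); for lowercase aromatic atoms, an aromatic c carries 1 H when it has two neighbours and 0 H with three, and aromatic n carries 0 H:
  atom 1: O, bond orders sum to 2 (valence 2) → 0 H
  atom 2: C, bond orders sum to 3 (valence 4) → 1 H
  atom 3: aromatic c, 3 neighbours → 0 H
  atom 4: aromatic c, 2 neighbours → 1 H
  atom 5: aromatic c, 3 neighbours → 0 H
  atom 6: F with explicit H count 0
  atom 7: aromatic n, 2 neighbours → 0 H
  atom 8: aromatic c, 3 neighbours → 0 H
  atom 9: aromatic c, 3 neighbours → 0 H
  atom 10: F (halogen, monovalent) → 0 H
  atom 11: C, bond orders sum to 4 (valence 4) → 0 H
  atom 12: O, bond orders sum to 1 (valence 2) → 1 H
  atom 13: O, bond orders sum to 2 (valence 2) → 0 H
Totals → C:7, H:3, F:2, N:1, O:3.

C7H3F2NO3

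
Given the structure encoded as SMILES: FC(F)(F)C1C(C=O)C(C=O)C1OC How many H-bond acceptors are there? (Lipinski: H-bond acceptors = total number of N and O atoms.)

3

N atoms: 0; O atoms: 3.
Lipinski HBA = 0 + 3 = 3.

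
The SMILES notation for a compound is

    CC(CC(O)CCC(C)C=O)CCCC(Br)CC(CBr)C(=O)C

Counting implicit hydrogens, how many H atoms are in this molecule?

Walk through each heavy atom and fill implicit hydrogens from standard valence (C 4, N 3, O 2, S 2, halogen 1):
  atom 1: C, bond orders sum to 1 (valence 4) → 3 H
  atom 2: C, bond orders sum to 3 (valence 4) → 1 H
  atom 3: C, bond orders sum to 2 (valence 4) → 2 H
  atom 4: C, bond orders sum to 3 (valence 4) → 1 H
  atom 5: O, bond orders sum to 1 (valence 2) → 1 H
  atom 6: C, bond orders sum to 2 (valence 4) → 2 H
  atom 7: C, bond orders sum to 2 (valence 4) → 2 H
  atom 8: C, bond orders sum to 3 (valence 4) → 1 H
  atom 9: C, bond orders sum to 1 (valence 4) → 3 H
  atom 10: C, bond orders sum to 3 (valence 4) → 1 H
  atom 11: O, bond orders sum to 2 (valence 2) → 0 H
  atom 12: C, bond orders sum to 2 (valence 4) → 2 H
  atom 13: C, bond orders sum to 2 (valence 4) → 2 H
  atom 14: C, bond orders sum to 2 (valence 4) → 2 H
  atom 15: C, bond orders sum to 3 (valence 4) → 1 H
  atom 16: Br (halogen, monovalent) → 0 H
  atom 17: C, bond orders sum to 2 (valence 4) → 2 H
  atom 18: C, bond orders sum to 3 (valence 4) → 1 H
  atom 19: C, bond orders sum to 2 (valence 4) → 2 H
  atom 20: Br (halogen, monovalent) → 0 H
  atom 21: C, bond orders sum to 4 (valence 4) → 0 H
  atom 22: O, bond orders sum to 2 (valence 2) → 0 H
  atom 23: C, bond orders sum to 1 (valence 4) → 3 H
Total hydrogens: 32.

32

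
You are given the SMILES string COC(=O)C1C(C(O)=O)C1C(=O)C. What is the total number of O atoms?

Scan the SMILES for O atoms (remember two-letter symbols like Cl and Br are single atoms).
Oxygen count: 5.

5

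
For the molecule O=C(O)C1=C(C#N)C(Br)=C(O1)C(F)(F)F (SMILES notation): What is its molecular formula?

Walk through each heavy atom and fill implicit hydrogens from standard valence (C 4, N 3, O 2, S 2, halogen 1):
  atom 1: O, bond orders sum to 2 (valence 2) → 0 H
  atom 2: C, bond orders sum to 4 (valence 4) → 0 H
  atom 3: O, bond orders sum to 1 (valence 2) → 1 H
  atom 4: C, bond orders sum to 4 (valence 4) → 0 H
  atom 5: C, bond orders sum to 4 (valence 4) → 0 H
  atom 6: C, bond orders sum to 4 (valence 4) → 0 H
  atom 7: N, bond orders sum to 3 (valence 3) → 0 H
  atom 8: C, bond orders sum to 4 (valence 4) → 0 H
  atom 9: Br (halogen, monovalent) → 0 H
  atom 10: C, bond orders sum to 4 (valence 4) → 0 H
  atom 11: O, bond orders sum to 2 (valence 2) → 0 H
  atom 12: C, bond orders sum to 4 (valence 4) → 0 H
  atom 13: F (halogen, monovalent) → 0 H
  atom 14: F (halogen, monovalent) → 0 H
  atom 15: F (halogen, monovalent) → 0 H
Totals → C:7, H:1, Br:1, F:3, N:1, O:3.

C7HBrF3NO3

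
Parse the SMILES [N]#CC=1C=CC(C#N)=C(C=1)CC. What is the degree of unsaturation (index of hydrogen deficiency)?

8

Degree of unsaturation = (number of rings) + (number of π bonds).
Ring closures in the SMILES: 1.
π bonds: 3 double bonds (each 1 DoU), 2 triple bonds (each 2 DoU) → 7 DoU from unsaturation.
Total DoU = 1 + 7 = 8.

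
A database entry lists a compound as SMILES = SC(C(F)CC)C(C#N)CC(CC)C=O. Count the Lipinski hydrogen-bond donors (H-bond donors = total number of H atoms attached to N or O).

Donors: find every N or O and count the H atoms it carries.
  atom 9 (N): bond orders sum to 3 → 0 H
  atom 15 (O): bond orders sum to 2 → 0 H
Lipinski HBD = 0.

0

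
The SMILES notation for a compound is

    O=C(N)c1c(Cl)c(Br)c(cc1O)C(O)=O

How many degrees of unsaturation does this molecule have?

6

Molecular formula: C8H5BrClNO4.
DoU = (2C + 2 + N − H − X) / 2, where X is the halogen count and O/S are ignored.
    = (2·8 + 2 + 1 − 5 − 2) / 2 = 12 / 2 = 6.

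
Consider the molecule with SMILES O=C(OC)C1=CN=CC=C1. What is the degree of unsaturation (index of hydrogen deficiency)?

5

Molecular formula: C7H7NO2.
DoU = (2C + 2 + N − H − X) / 2, where X is the halogen count and O/S are ignored.
    = (2·7 + 2 + 1 − 7 − 0) / 2 = 10 / 2 = 5.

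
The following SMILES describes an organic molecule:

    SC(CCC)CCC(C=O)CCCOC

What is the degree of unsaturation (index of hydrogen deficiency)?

Molecular formula: C12H24O2S.
DoU = (2C + 2 + N − H − X) / 2, where X is the halogen count and O/S are ignored.
    = (2·12 + 2 + 0 − 24 − 0) / 2 = 2 / 2 = 1.

1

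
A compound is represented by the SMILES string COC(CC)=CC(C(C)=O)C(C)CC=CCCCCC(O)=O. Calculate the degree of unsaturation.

Degree of unsaturation = (number of rings) + (number of π bonds).
Ring closures in the SMILES: 0.
π bonds: 4 double bonds (each 1 DoU) → 4 DoU from unsaturation.
Total DoU = 0 + 4 = 4.

4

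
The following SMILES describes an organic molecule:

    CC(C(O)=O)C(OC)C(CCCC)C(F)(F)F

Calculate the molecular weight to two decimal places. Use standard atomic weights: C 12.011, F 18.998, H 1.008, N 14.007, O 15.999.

First, the molecular formula is C11H19F3O3 (counting implicit H from valence).
  C: 11 × 12.011 = 132.121
  F: 3 × 18.998 = 56.994
  H: 19 × 1.008 = 19.152
  O: 3 × 15.999 = 47.997
Sum: 11×12.011 + 3×18.998 + 19×1.008 + 3×15.999 = 256.264 → 256.26 g/mol.

256.26 g/mol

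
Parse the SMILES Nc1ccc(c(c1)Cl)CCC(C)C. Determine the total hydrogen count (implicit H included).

Walk through each heavy atom and fill implicit hydrogens from standard valence (C 4, N 3, O 2, S 2, halogen 1); for lowercase aromatic atoms, an aromatic c carries 1 H when it has two neighbours and 0 H with three, and aromatic n carries 0 H:
  atom 1: N, bond orders sum to 1 (valence 3) → 2 H
  atom 2: aromatic c, 3 neighbours → 0 H
  atom 3: aromatic c, 2 neighbours → 1 H
  atom 4: aromatic c, 2 neighbours → 1 H
  atom 5: aromatic c, 3 neighbours → 0 H
  atom 6: aromatic c, 3 neighbours → 0 H
  atom 7: aromatic c, 2 neighbours → 1 H
  atom 8: Cl (halogen, monovalent) → 0 H
  atom 9: C, bond orders sum to 2 (valence 4) → 2 H
  atom 10: C, bond orders sum to 2 (valence 4) → 2 H
  atom 11: C, bond orders sum to 3 (valence 4) → 1 H
  atom 12: C, bond orders sum to 1 (valence 4) → 3 H
  atom 13: C, bond orders sum to 1 (valence 4) → 3 H
Total hydrogens: 16.

16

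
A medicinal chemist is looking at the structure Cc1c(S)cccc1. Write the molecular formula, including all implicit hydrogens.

Walk through each heavy atom and fill implicit hydrogens from standard valence (C 4, N 3, O 2, S 2, halogen 1); for lowercase aromatic atoms, an aromatic c carries 1 H when it has two neighbours and 0 H with three, and aromatic n carries 0 H:
  atom 1: C, bond orders sum to 1 (valence 4) → 3 H
  atom 2: aromatic c, 3 neighbours → 0 H
  atom 3: aromatic c, 3 neighbours → 0 H
  atom 4: S, bond orders sum to 1 (valence 2) → 1 H
  atom 5: aromatic c, 2 neighbours → 1 H
  atom 6: aromatic c, 2 neighbours → 1 H
  atom 7: aromatic c, 2 neighbours → 1 H
  atom 8: aromatic c, 2 neighbours → 1 H
Totals → C:7, H:8, S:1.

C7H8S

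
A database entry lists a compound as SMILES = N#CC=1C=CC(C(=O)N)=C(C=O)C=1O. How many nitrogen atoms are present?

Scan the SMILES for N atoms (remember two-letter symbols like Cl and Br are single atoms).
Nitrogen count: 2.

2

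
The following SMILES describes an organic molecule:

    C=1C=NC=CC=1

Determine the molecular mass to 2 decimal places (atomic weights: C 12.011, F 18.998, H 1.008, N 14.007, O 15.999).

First, the molecular formula is C5H5N (counting implicit H from valence).
  C: 5 × 12.011 = 60.055
  H: 5 × 1.008 = 5.040
  N: 1 × 14.007 = 14.007
Sum: 5×12.011 + 5×1.008 + 1×14.007 = 79.102 → 79.10 g/mol.

79.10 g/mol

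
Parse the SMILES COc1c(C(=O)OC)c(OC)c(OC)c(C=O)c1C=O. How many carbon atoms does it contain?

13

Count every carbon token in the SMILES (each C, including those in ring-closure positions and inside branches).
Carbon count: 13.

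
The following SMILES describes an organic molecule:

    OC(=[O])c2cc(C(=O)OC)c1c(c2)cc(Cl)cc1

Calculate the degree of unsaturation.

9

Molecular formula: C13H9ClO4.
DoU = (2C + 2 + N − H − X) / 2, where X is the halogen count and O/S are ignored.
    = (2·13 + 2 + 0 − 9 − 1) / 2 = 18 / 2 = 9.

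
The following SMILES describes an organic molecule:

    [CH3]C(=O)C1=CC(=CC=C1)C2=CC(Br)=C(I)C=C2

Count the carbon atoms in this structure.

Count every carbon token in the SMILES (each C, including those in ring-closure positions and inside branches).
Carbon count: 14.

14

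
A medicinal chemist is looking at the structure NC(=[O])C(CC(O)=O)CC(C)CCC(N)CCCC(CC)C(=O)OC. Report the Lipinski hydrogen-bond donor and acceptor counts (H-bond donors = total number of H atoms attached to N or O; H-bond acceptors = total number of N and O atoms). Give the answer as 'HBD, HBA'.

5, 7

Donors: find every N or O and count the H atoms it carries.
  atom 1 (N): bond orders sum to 1 → 2 H
  atom 3 (O): bond orders sum to 2 → 0 H
  atom 7 (O): bond orders sum to 1 → 1 H
  atom 8 (O): bond orders sum to 2 → 0 H
  atom 15 (N): bond orders sum to 1 → 2 H
  atom 23 (O): bond orders sum to 2 → 0 H
  atom 24 (O): bond orders sum to 2 → 0 H
Lipinski HBD = 5.
Acceptors: N atoms = 2, O atoms = 5 → HBA = 7.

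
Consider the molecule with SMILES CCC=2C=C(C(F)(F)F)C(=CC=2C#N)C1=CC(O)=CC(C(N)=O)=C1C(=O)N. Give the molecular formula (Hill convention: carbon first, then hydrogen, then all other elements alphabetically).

Walk through each heavy atom and fill implicit hydrogens from standard valence (C 4, N 3, O 2, S 2, halogen 1):
  atom 1: C, bond orders sum to 1 (valence 4) → 3 H
  atom 2: C, bond orders sum to 2 (valence 4) → 2 H
  atom 3: C, bond orders sum to 4 (valence 4) → 0 H
  atom 4: C, bond orders sum to 3 (valence 4) → 1 H
  atom 5: C, bond orders sum to 4 (valence 4) → 0 H
  atom 6: C, bond orders sum to 4 (valence 4) → 0 H
  atom 7: F (halogen, monovalent) → 0 H
  atom 8: F (halogen, monovalent) → 0 H
  atom 9: F (halogen, monovalent) → 0 H
  atom 10: C, bond orders sum to 4 (valence 4) → 0 H
  atom 11: C, bond orders sum to 3 (valence 4) → 1 H
  atom 12: C, bond orders sum to 4 (valence 4) → 0 H
  atom 13: C, bond orders sum to 4 (valence 4) → 0 H
  atom 14: N, bond orders sum to 3 (valence 3) → 0 H
  atom 15: C, bond orders sum to 4 (valence 4) → 0 H
  atom 16: C, bond orders sum to 3 (valence 4) → 1 H
  atom 17: C, bond orders sum to 4 (valence 4) → 0 H
  atom 18: O, bond orders sum to 1 (valence 2) → 1 H
  atom 19: C, bond orders sum to 3 (valence 4) → 1 H
  atom 20: C, bond orders sum to 4 (valence 4) → 0 H
  atom 21: C, bond orders sum to 4 (valence 4) → 0 H
  atom 22: N, bond orders sum to 1 (valence 3) → 2 H
  atom 23: O, bond orders sum to 2 (valence 2) → 0 H
  atom 24: C, bond orders sum to 4 (valence 4) → 0 H
  atom 25: C, bond orders sum to 4 (valence 4) → 0 H
  atom 26: O, bond orders sum to 2 (valence 2) → 0 H
  atom 27: N, bond orders sum to 1 (valence 3) → 2 H
Totals → C:18, H:14, F:3, N:3, O:3.

C18H14F3N3O3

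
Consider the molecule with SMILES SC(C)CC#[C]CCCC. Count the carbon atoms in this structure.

9

Count every carbon token in the SMILES (each C, including those in ring-closure positions and inside branches).
Carbon count: 9.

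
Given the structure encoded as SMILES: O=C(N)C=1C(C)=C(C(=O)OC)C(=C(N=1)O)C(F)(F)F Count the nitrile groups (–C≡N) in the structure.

0

Scan the SMILES for the nitrile motif — none present.
Groups that are present: 1 amide, 1 ester, 1 hydroxyl.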